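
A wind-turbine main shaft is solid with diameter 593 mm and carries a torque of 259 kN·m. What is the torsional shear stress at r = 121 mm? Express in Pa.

2.58e6 Pa

J = πd⁴/32 = π(0.593)⁴/32 = 0.01214 m⁴.
Shear stress varies linearly with radius: τ = T·r/J = 259000 × 0.121 / 0.01214 = 2.581×10^6 Pa.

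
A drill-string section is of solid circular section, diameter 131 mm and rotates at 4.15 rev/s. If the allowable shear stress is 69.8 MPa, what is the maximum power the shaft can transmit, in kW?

803 kW

J = πd⁴/32 = π(0.131)⁴/32 = 2.891×10^-5 m⁴.
T_max = τ_allow·J/r = 6.98×10^7 × 2.891×10^-5 / 0.0655 = 30810 N·m.
ω = 2π·4.15 = 26.08 rad/s, so P_max = T_max·ω = 8.034×10^5 W.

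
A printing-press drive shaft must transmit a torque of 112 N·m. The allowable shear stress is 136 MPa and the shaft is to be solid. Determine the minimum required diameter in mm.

16.1 mm

For a solid shaft τ_max = 16T/(πd³), so d = (16T/(π τ_allow))^(1/3) = (16·112.0/(π·1.36×10^8))^(1/3) = 0.01613 m.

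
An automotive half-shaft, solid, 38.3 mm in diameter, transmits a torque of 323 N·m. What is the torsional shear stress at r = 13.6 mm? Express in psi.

3020 psi

J = πd⁴/32 = π(0.0383)⁴/32 = 2.112×10^-7 m⁴.
Shear stress varies linearly with radius: τ = T·r/J = 323.0 × 0.0136 / 2.112×10^-7 = 2.079×10^7 Pa.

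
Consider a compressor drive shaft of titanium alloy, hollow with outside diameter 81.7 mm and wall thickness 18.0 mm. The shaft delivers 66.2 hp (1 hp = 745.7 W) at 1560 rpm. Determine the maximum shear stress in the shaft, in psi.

454 psi

ω = 2π·1560/60 = 163.4 rad/s, so T = P/ω = 66.2×745.7 / 163.4 = 302.2 N·m.
J = π(d_o⁴ − d_i⁴)/32 = π(0.0817⁴ − 0.0457⁴)/32 = 3.946×10^-6 m⁴.
τ_max = T·r/J = 302.2 × 0.0409 / 3.946×10^-6 = 3.128×10^6 Pa.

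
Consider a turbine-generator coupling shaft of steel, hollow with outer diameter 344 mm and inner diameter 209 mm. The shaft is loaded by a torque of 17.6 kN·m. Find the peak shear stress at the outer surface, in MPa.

J = π(d_o⁴ − d_i⁴)/32 = π(0.344⁴ − 0.209⁴)/32 = 1.187×10^-3 m⁴.
τ_max = T·r/J = 17600 × 0.172 / 1.187×10^-3 = 2.549×10^6 Pa.

2.55 MPa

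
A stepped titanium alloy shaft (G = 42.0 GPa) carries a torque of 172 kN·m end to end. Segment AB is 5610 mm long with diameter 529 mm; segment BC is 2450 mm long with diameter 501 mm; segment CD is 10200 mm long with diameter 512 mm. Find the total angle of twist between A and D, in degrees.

J_AB = π(0.529)⁴/32 = 7.69×10^-3 m⁴; J_BC = π(0.501)⁴/32 = 6.19×10^-3 m⁴; J_CD = π(0.512)⁴/32 = 6.75×10^-3 m⁴.
θ = (T/G)·Σ L_i/J_i = (172000/42.0×10⁹)·(5.61/7.69×10^-3 + 2.45/6.19×10^-3 + 10.2/6.75×10^-3) = 0.01080 rad.

0.619°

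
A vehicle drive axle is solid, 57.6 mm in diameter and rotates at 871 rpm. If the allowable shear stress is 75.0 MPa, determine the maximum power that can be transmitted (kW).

J = πd⁴/32 = π(0.0576)⁴/32 = 1.081×10^-6 m⁴.
T_max = τ_allow·J/r = 7.50×10^7 × 1.081×10^-6 / 0.0288 = 2814 N·m.
ω = 2π·871/60 = 91.21 rad/s, so P_max = T_max·ω = 2.567×10^5 W.

257 kW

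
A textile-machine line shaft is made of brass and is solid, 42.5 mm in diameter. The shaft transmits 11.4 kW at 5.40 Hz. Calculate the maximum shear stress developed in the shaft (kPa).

22300 kPa

ω = 2π·5.40 = 33.93 rad/s, so T = P/ω = 11.4×10³ / 33.93 = 336.0 N·m.
J = πd⁴/32 = π(0.0425)⁴/32 = 3.203×10^-7 m⁴.
τ_max = T·r/J = 336.0 × 0.0213 / 3.203×10^-7 = 2.229×10^7 Pa.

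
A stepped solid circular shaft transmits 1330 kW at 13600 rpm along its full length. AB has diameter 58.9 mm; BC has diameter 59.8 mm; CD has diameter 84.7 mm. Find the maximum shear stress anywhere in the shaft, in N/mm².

23.3 N/mm²

ω = 2π·13600/60 = 1424 rad/s, so T = P/ω = 1330×10³ / 1424 = 933.9 N·m.
Under the same torque, τ_max = 16T/(πd³) is largest where d is smallest — segment AB (d = 58.9 mm).
τ_max = 16·933.9/(π·(0.0589)³) = 2.328×10^7 Pa.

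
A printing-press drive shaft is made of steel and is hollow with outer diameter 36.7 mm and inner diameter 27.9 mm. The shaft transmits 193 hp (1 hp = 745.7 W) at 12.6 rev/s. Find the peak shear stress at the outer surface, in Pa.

2.81e8 Pa

ω = 2π·12.6 = 79.17 rad/s, so T = P/ω = 193×745.7 / 79.17 = 1818 N·m.
J = π(d_o⁴ − d_i⁴)/32 = π(0.0367⁴ − 0.0279⁴)/32 = 1.186×10^-7 m⁴.
τ_max = T·r/J = 1818 × 0.0184 / 1.186×10^-7 = 2.812×10^8 Pa.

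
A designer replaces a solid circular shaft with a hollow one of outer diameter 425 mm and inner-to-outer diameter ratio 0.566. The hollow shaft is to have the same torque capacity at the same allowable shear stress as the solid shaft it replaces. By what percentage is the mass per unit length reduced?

26.9 %

Equal τ_max and T ⇒ the solid shaft needs d_s³ = d_o³(1−k⁴), so d_s = 425·(1−0.566⁴)^(1/3) = 409.9 mm.
Area ratio A_h/A_s = d_o²(1−k²)/d_s² = (1−k²)/(1−k⁴)^(2/3) = 0.7305.
Mass saving = 1 − 0.7305 = 26.9 %.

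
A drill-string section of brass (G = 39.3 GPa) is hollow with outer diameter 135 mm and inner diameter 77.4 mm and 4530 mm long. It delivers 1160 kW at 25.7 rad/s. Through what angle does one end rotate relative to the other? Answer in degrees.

ω = 25.7 rad/s, so T = P/ω = 1160×10³ / 25.70 = 45140 N·m.
J = π(d_o⁴ − d_i⁴)/32 = π(0.135⁴ − 0.0774⁴)/32 = 2.909×10^-5 m⁴.
θ = T·L/(G·J) = 45140 × 4.53 / (39.3×10⁹ × 2.909×10^-5) = 0.1789 rad.

10.2°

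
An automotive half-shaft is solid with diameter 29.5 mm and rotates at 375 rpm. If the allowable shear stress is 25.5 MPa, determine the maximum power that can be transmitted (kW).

5.05 kW

J = πd⁴/32 = π(0.0295)⁴/32 = 7.435×10^-8 m⁴.
T_max = τ_allow·J/r = 2.55×10^7 × 7.435×10^-8 / 0.0147 = 128.5 N·m.
ω = 2π·375/60 = 39.27 rad/s, so P_max = T_max·ω = 5048 W.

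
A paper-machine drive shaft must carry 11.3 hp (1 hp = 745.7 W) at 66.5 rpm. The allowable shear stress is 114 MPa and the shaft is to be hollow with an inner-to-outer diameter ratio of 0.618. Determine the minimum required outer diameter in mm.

ω = 2π·66.5/60 = 6.964 rad/s, so T = P/ω = 11.3×745.7 / 6.964 = 1210 N·m.
For a hollow shaft with d_i/d_o = 0.618: τ_max = 16T/(π d_o³ (1−k⁴)), so d_o = [16T/(π τ_allow (1−k⁴))]^(1/3) = [16·1210/(π·1.14×10^8·0.8541)]^(1/3) = 0.03985 m.

39.9 mm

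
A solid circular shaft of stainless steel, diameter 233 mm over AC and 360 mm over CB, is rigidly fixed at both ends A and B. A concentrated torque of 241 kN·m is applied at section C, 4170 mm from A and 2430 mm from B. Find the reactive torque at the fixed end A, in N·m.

22400 N·m

Compatibility: T_A·a/J_AC = T_B·b/J_CB with T_A + T_B = T₀.
J_AC = 2.89×10^-4 m⁴, J_CB = 1.65×10^-3 m⁴, so T_A = T₀·(J_AC/a)/((J_AC/a)+(J_CB/b)) = 22360 N·m, T_B = 218600 N·m.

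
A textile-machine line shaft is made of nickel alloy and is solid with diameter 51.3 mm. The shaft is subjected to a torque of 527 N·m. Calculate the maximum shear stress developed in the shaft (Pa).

1.99e7 Pa

J = πd⁴/32 = π(0.0513)⁴/32 = 6.799×10^-7 m⁴.
τ_max = T·r/J = 527.0 × 0.0256 / 6.799×10^-7 = 1.988×10^7 Pa.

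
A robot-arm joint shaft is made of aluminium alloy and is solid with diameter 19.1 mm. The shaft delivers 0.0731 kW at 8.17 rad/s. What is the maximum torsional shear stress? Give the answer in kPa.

6540 kPa

ω = 8.17 rad/s, so T = P/ω = 0.0731×10³ / 8.170 = 8.947 N·m.
J = πd⁴/32 = π(0.0191)⁴/32 = 1.307×10^-8 m⁴.
τ_max = T·r/J = 8.947 × 0.00955 / 1.307×10^-8 = 6.540×10^6 Pa.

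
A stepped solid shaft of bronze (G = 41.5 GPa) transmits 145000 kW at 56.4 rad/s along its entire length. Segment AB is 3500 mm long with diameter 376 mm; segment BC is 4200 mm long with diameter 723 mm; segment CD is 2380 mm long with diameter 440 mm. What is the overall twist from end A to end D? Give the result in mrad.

160 mrad

ω = 56.4 rad/s, so T = P/ω = 145000×10³ / 56.40 = 2.571e6 N·m.
J_AB = π(0.376)⁴/32 = 1.96×10^-3 m⁴; J_BC = π(0.723)⁴/32 = 0.0268 m⁴; J_CD = π(0.440)⁴/32 = 3.68×10^-3 m⁴.
θ = (T/G)·Σ L_i/J_i = (2.571e6/41.5×10⁹)·(3.50/1.96×10^-3 + 4.20/0.0268 + 2.38/3.68×10^-3) = 0.1603 rad.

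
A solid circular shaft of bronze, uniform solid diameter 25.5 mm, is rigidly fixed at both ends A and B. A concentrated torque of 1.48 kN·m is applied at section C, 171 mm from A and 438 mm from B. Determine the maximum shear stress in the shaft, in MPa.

327 MPa

With uniform GJ and both ends fixed, compatibility θ_AC = θ_CB gives T_A·a = T_B·b, together with T_A + T_B = T₀.
T_A = T₀·b/(a+b) = 1480·438/609.0 = 1064 N·m; T_B = 415.6 N·m.
τ in each portion: τ_AC = 3.27×10^8 Pa, τ_CB = 1.28×10^8 Pa; maximum is in AC.
τ_max = T_AC·r/J = 1064·0.0127/4.15×10^-8 = 3.269×10^8 Pa.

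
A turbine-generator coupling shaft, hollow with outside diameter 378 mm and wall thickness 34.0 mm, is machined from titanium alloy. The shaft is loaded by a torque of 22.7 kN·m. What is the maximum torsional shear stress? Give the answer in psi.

567 psi

J = π(d_o⁴ − d_i⁴)/32 = π(0.378⁴ − 0.310⁴)/32 = 1.098×10^-3 m⁴.
τ_max = T·r/J = 22700 × 0.189 / 1.098×10^-3 = 3.909×10^6 Pa.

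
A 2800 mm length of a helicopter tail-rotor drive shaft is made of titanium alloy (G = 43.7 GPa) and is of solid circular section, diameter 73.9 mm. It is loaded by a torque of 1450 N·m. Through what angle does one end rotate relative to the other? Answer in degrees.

J = πd⁴/32 = π(0.0739)⁴/32 = 2.928×10^-6 m⁴.
θ = T·L/(G·J) = 1450 × 2.80 / (43.7×10⁹ × 2.928×10^-6) = 0.03173 rad.

1.82°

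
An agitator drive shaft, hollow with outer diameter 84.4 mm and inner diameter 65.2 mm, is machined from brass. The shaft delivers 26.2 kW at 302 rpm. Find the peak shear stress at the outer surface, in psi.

ω = 2π·302/60 = 31.63 rad/s, so T = P/ω = 26.2×10³ / 31.63 = 828.4 N·m.
J = π(d_o⁴ − d_i⁴)/32 = π(0.0844⁴ − 0.0652⁴)/32 = 3.207×10^-6 m⁴.
τ_max = T·r/J = 828.4 × 0.0422 / 3.207×10^-6 = 1.090×10^7 Pa.

1580 psi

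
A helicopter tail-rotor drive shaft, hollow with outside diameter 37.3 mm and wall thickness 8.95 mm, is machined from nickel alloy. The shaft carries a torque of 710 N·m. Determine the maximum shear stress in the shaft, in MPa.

J = π(d_o⁴ − d_i⁴)/32 = π(0.0373⁴ − 0.0194⁴)/32 = 1.761×10^-7 m⁴.
τ_max = T·r/J = 710.0 × 0.0186 / 1.761×10^-7 = 7.518×10^7 Pa.

75.2 MPa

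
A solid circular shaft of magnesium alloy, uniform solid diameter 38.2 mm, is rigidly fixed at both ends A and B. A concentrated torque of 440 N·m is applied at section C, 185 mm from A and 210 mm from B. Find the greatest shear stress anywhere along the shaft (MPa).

21.4 MPa

With uniform GJ and both ends fixed, compatibility θ_AC = θ_CB gives T_A·a = T_B·b, together with T_A + T_B = T₀.
T_A = T₀·b/(a+b) = 440.0·210/395.0 = 233.9 N·m; T_B = 206.1 N·m.
τ in each portion: τ_AC = 2.14×10^7 Pa, τ_CB = 1.88×10^7 Pa; maximum is in AC.
τ_max = T_AC·r/J = 233.9·0.0191/2.09×10^-7 = 2.137×10^7 Pa.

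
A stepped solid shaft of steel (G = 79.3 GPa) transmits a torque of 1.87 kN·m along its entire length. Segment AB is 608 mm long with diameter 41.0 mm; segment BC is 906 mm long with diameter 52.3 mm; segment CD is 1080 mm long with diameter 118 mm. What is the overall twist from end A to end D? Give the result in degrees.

J_AB = π(0.0410)⁴/32 = 2.77×10^-7 m⁴; J_BC = π(0.0523)⁴/32 = 7.35×10^-7 m⁴; J_CD = π(0.118)⁴/32 = 1.90×10^-5 m⁴.
θ = (T/G)·Σ L_i/J_i = (1870/79.3×10⁹)·(0.608/2.77×10^-7 + 0.906/7.35×10^-7 + 1.08/1.90×10^-5) = 0.08211 rad.

4.70°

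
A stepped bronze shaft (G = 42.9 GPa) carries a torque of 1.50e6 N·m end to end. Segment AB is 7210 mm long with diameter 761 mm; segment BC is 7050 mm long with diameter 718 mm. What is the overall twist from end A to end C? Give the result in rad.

J_AB = π(0.761)⁴/32 = 0.0329 m⁴; J_BC = π(0.718)⁴/32 = 0.0261 m⁴.
θ = (T/G)·Σ L_i/J_i = (1.500e6/42.9×10⁹)·(7.21/0.0329 + 7.05/0.0261) = 0.01710 rad.

0.0171 rad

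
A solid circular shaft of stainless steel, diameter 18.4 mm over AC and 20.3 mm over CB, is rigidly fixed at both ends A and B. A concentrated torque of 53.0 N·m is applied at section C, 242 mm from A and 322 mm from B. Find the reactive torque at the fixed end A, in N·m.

Compatibility: T_A·a/J_AC = T_B·b/J_CB with T_A + T_B = T₀.
J_AC = 1.13×10^-8 m⁴, J_CB = 1.67×10^-8 m⁴, so T_A = T₀·(J_AC/a)/((J_AC/a)+(J_CB/b)) = 25.08 N·m, T_B = 27.92 N·m.

25.1 N·m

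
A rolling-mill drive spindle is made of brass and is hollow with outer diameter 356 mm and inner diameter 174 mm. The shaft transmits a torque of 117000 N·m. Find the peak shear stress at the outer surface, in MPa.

14.0 MPa

J = π(d_o⁴ − d_i⁴)/32 = π(0.356⁴ − 0.174⁴)/32 = 1.487×10^-3 m⁴.
τ_max = T·r/J = 117000 × 0.178 / 1.487×10^-3 = 1.401×10^7 Pa.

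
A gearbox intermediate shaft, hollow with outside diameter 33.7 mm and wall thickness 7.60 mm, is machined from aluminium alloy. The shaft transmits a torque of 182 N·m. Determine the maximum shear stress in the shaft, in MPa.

26.6 MPa

J = π(d_o⁴ − d_i⁴)/32 = π(0.0337⁴ − 0.0185⁴)/32 = 1.151×10^-7 m⁴.
τ_max = T·r/J = 182.0 × 0.0169 / 1.151×10^-7 = 2.664×10^7 Pa.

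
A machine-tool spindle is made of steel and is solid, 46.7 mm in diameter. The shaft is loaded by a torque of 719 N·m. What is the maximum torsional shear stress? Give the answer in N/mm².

J = πd⁴/32 = π(0.0467)⁴/32 = 4.669×10^-7 m⁴.
τ_max = T·r/J = 719.0 × 0.0234 / 4.669×10^-7 = 3.595×10^7 Pa.

36.0 N/mm²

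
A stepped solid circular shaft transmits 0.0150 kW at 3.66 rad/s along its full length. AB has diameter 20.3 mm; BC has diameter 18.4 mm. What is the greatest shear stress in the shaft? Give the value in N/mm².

ω = 3.66 rad/s, so T = P/ω = 0.0150×10³ / 3.660 = 4.098 N·m.
Under the same torque, τ_max = 16T/(πd³) is largest where d is smallest — segment BC (d = 18.4 mm).
τ_max = 16·4.098/(π·(0.0184)³) = 3.351×10^6 Pa.

3.35 N/mm²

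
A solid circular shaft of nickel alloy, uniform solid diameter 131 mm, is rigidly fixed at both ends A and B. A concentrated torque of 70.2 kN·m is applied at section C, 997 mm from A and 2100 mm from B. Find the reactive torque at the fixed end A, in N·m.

With uniform GJ and both ends fixed, compatibility θ_AC = θ_CB gives T_A·a = T_B·b, together with T_A + T_B = T₀.
T_A = T₀·b/(a+b) = 70200·2100/3097 = 47600 N·m; T_B = 22600 N·m.

47600 N·m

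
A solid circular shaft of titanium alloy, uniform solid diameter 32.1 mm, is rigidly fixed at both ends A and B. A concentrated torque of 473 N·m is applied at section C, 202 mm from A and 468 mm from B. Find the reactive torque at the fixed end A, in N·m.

330 N·m

With uniform GJ and both ends fixed, compatibility θ_AC = θ_CB gives T_A·a = T_B·b, together with T_A + T_B = T₀.
T_A = T₀·b/(a+b) = 473.0·468/670.0 = 330.4 N·m; T_B = 142.6 N·m.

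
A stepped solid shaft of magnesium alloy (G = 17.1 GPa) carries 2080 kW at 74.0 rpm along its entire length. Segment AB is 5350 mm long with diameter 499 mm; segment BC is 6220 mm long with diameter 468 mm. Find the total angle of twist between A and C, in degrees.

1.98°

ω = 2π·74.0/60 = 7.749 rad/s, so T = P/ω = 2080×10³ / 7.749 = 268400 N·m.
J_AB = π(0.499)⁴/32 = 6.09×10^-3 m⁴; J_BC = π(0.468)⁴/32 = 4.71×10^-3 m⁴.
θ = (T/G)·Σ L_i/J_i = (268400/17.1×10⁹)·(5.35/6.09×10^-3 + 6.22/4.71×10^-3) = 0.03453 rad.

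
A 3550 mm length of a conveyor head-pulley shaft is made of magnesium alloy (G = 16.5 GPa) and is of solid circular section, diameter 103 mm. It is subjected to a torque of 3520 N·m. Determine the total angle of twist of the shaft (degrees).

3.93°

J = πd⁴/32 = π(0.103)⁴/32 = 1.105×10^-5 m⁴.
θ = T·L/(G·J) = 3520 × 3.55 / (16.5×10⁹ × 1.105×10^-5) = 0.06854 rad.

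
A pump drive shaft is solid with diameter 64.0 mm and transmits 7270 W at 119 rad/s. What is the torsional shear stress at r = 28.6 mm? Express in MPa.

1.06 MPa

ω = 119 rad/s, so T = P/ω = 7270 / 119.0 = 61.09 N·m.
J = πd⁴/32 = π(0.0640)⁴/32 = 1.647×10^-6 m⁴.
Shear stress varies linearly with radius: τ = T·r/J = 61.09 × 0.0286 / 1.647×10^-6 = 1.061×10^6 Pa.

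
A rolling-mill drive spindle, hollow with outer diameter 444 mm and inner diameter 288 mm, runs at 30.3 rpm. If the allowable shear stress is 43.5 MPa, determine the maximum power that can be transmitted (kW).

1950 kW

J = π(d_o⁴ − d_i⁴)/32 = π(0.444⁴ − 0.288⁴)/32 = 3.140×10^-3 m⁴.
T_max = τ_allow·J/r = 4.35×10^7 × 3.140×10^-3 / 0.222 = 615300 N·m.
ω = 2π·30.3/60 = 3.173 rad/s, so P_max = T_max·ω = 1.952×10^6 W.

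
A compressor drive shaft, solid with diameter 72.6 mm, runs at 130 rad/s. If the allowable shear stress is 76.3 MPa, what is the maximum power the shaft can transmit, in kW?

J = πd⁴/32 = π(0.0726)⁴/32 = 2.727×10^-6 m⁴.
T_max = τ_allow·J/r = 7.63×10^7 × 2.727×10^-6 / 0.0363 = 5733 N·m.
ω = 130 rad/s, so P_max = T_max·ω = 7.453×10^5 W.

745 kW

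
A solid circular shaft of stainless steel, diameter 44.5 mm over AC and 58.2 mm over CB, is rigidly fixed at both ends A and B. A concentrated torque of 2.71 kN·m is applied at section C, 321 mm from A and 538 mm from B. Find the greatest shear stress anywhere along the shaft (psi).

Compatibility: T_A·a/J_AC = T_B·b/J_CB with T_A + T_B = T₀.
J_AC = 3.85×10^-7 m⁴, J_CB = 1.13×10^-6 m⁴, so T_A = T₀·(J_AC/a)/((J_AC/a)+(J_CB/b)) = 987.0 N·m, T_B = 1723 N·m.
τ in each portion: τ_AC = 5.70×10^7 Pa, τ_CB = 4.45×10^7 Pa; maximum is in AC.
τ_max = T_AC·r/J = 987.0·0.0222/3.85×10^-7 = 5.704×10^7 Pa.

8270 psi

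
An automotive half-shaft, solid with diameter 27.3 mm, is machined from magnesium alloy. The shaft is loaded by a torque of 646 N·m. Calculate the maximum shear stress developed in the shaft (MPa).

162 MPa

J = πd⁴/32 = π(0.0273)⁴/32 = 5.453×10^-8 m⁴.
τ_max = T·r/J = 646.0 × 0.0137 / 5.453×10^-8 = 1.617×10^8 Pa.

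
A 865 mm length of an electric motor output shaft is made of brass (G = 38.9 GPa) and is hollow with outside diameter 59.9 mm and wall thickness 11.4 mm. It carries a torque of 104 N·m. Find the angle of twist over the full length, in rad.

J = π(d_o⁴ − d_i⁴)/32 = π(0.0599⁴ − 0.0371⁴)/32 = 1.078×10^-6 m⁴.
θ = T·L/(G·J) = 104.0 × 0.865 / (38.9×10⁹ × 1.078×10^-6) = 2.145×10^-3 rad.

0.00215 rad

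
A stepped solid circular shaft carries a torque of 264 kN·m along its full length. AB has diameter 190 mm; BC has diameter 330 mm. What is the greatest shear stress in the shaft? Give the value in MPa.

196 MPa

Under the same torque, τ_max = 16T/(πd³) is largest where d is smallest — segment AB (d = 190 mm).
τ_max = 16·264000/(π·(0.190)³) = 1.960×10^8 Pa.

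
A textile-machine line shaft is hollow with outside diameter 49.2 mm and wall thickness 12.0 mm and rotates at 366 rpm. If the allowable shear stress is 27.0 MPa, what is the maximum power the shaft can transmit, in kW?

22.5 kW

J = π(d_o⁴ − d_i⁴)/32 = π(0.0492⁴ − 0.0252⁴)/32 = 5.357×10^-7 m⁴.
T_max = τ_allow·J/r = 2.70×10^7 × 5.357×10^-7 / 0.0246 = 587.9 N·m.
ω = 2π·366/60 = 38.33 rad/s, so P_max = T_max·ω = 2.253×10^4 W.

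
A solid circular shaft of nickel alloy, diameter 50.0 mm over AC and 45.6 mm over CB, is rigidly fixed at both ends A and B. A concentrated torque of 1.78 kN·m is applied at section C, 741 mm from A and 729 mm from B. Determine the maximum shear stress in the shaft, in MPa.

Compatibility: T_A·a/J_AC = T_B·b/J_CB with T_A + T_B = T₀.
J_AC = 6.14×10^-7 m⁴, J_CB = 4.24×10^-7 m⁴, so T_A = T₀·(J_AC/a)/((J_AC/a)+(J_CB/b)) = 1045 N·m, T_B = 734.9 N·m.
τ in each portion: τ_AC = 4.26×10^7 Pa, τ_CB = 3.95×10^7 Pa; maximum is in AC.
τ_max = T_AC·r/J = 1045·0.0250/6.14×10^-7 = 4.258×10^7 Pa.

42.6 MPa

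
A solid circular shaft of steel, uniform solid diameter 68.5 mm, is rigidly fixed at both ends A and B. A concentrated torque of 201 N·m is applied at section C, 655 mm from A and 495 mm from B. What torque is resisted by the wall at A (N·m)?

With uniform GJ and both ends fixed, compatibility θ_AC = θ_CB gives T_A·a = T_B·b, together with T_A + T_B = T₀.
T_A = T₀·b/(a+b) = 201.0·495/1150 = 86.52 N·m; T_B = 114.5 N·m.

86.5 N·m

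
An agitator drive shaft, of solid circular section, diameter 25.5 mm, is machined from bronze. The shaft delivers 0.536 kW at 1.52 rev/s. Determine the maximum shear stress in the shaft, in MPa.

ω = 2π·1.52 = 9.550 rad/s, so T = P/ω = 0.536×10³ / 9.550 = 56.12 N·m.
J = πd⁴/32 = π(0.0255)⁴/32 = 4.151×10^-8 m⁴.
τ_max = T·r/J = 56.12 × 0.0127 / 4.151×10^-8 = 1.724×10^7 Pa.

17.2 MPa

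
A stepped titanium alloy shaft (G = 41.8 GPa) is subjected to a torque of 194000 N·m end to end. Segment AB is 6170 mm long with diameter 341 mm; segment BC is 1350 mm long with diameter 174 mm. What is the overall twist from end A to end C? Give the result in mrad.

91.2 mrad

J_AB = π(0.341)⁴/32 = 1.33×10^-3 m⁴; J_BC = π(0.174)⁴/32 = 9.00×10^-5 m⁴.
θ = (T/G)·Σ L_i/J_i = (194000/41.8×10⁹)·(6.17/1.33×10^-3 + 1.35/9.00×10^-5) = 0.09120 rad.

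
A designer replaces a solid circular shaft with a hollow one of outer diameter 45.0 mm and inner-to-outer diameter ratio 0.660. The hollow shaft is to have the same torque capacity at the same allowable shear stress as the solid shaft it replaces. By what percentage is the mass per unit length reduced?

35.1 %

Equal τ_max and T ⇒ the solid shaft needs d_s³ = d_o³(1−k⁴), so d_s = 45.0·(1−0.660⁴)^(1/3) = 41.95 mm.
Area ratio A_h/A_s = d_o²(1−k²)/d_s² = (1−k²)/(1−k⁴)^(2/3) = 0.6494.
Mass saving = 1 − 0.6494 = 35.1 %.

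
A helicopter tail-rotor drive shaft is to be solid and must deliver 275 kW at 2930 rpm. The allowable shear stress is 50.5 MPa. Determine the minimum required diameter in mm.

ω = 2π·2930/60 = 306.8 rad/s, so T = P/ω = 275×10³ / 306.8 = 896.3 N·m.
For a solid shaft τ_max = 16T/(πd³), so d = (16T/(π τ_allow))^(1/3) = (16·896.3/(π·5.05×10^7))^(1/3) = 0.04488 m.

44.9 mm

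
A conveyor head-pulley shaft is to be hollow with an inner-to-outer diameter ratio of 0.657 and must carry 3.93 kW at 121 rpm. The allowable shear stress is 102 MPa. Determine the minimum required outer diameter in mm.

ω = 2π·121/60 = 12.67 rad/s, so T = P/ω = 3.93×10³ / 12.67 = 310.2 N·m.
For a hollow shaft with d_i/d_o = 0.657: τ_max = 16T/(π d_o³ (1−k⁴)), so d_o = [16T/(π τ_allow (1−k⁴))]^(1/3) = [16·310.2/(π·1.02×10^8·0.8137)]^(1/3) = 0.02670 m.

26.7 mm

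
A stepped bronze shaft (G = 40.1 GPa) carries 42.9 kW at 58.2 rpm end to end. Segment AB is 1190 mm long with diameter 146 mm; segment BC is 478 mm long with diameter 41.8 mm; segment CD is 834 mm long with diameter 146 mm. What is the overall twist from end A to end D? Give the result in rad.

ω = 2π·58.2/60 = 6.095 rad/s, so T = P/ω = 42.9×10³ / 6.095 = 7039 N·m.
J_AB = π(0.146)⁴/32 = 4.46×10^-5 m⁴; J_BC = π(0.0418)⁴/32 = 3.00×10^-7 m⁴; J_CD = π(0.146)⁴/32 = 4.46×10^-5 m⁴.
θ = (T/G)·Σ L_i/J_i = (7039/40.1×10⁹)·(1.19/4.46×10^-5 + 0.478/3.00×10^-7 + 0.834/4.46×10^-5) = 0.2879 rad.

0.288 rad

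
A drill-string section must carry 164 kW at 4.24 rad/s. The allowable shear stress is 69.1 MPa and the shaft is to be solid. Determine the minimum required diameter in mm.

ω = 4.24 rad/s, so T = P/ω = 164×10³ / 4.240 = 38680 N·m.
For a solid shaft τ_max = 16T/(πd³), so d = (16T/(π τ_allow))^(1/3) = (16·38680/(π·6.91×10^7))^(1/3) = 0.1418 m.

142 mm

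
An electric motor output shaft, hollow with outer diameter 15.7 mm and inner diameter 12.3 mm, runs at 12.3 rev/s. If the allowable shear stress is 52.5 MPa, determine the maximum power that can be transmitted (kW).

1.92 kW

J = π(d_o⁴ − d_i⁴)/32 = π(0.0157⁴ − 0.0123⁴)/32 = 3.718×10^-9 m⁴.
T_max = τ_allow·J/r = 5.25×10^7 × 3.718×10^-9 / 0.00785 = 24.86 N·m.
ω = 2π·12.3 = 77.28 rad/s, so P_max = T_max·ω = 1922 W.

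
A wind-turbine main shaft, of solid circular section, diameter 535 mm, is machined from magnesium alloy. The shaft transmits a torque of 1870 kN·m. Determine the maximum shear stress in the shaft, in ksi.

9.02 ksi

J = πd⁴/32 = π(0.535)⁴/32 = 8.043×10^-3 m⁴.
τ_max = T·r/J = 1.870e6 × 0.268 / 8.043×10^-3 = 6.219×10^7 Pa.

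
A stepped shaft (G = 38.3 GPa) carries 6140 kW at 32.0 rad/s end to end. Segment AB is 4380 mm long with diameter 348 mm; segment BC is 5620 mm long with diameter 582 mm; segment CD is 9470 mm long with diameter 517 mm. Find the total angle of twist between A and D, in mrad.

ω = 32.0 rad/s, so T = P/ω = 6140×10³ / 32.00 = 191900 N·m.
J_AB = π(0.348)⁴/32 = 1.44×10^-3 m⁴; J_BC = π(0.582)⁴/32 = 0.0113 m⁴; J_CD = π(0.517)⁴/32 = 7.01×10^-3 m⁴.
θ = (T/G)·Σ L_i/J_i = (191900/38.3×10⁹)·(4.38/1.44×10^-3 + 5.62/0.0113 + 9.47/7.01×10^-3) = 0.02450 rad.

24.5 mrad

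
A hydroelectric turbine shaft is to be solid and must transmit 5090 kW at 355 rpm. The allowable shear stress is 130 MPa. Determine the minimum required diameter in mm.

175 mm

ω = 2π·355/60 = 37.18 rad/s, so T = P/ω = 5090×10³ / 37.18 = 136900 N·m.
For a solid shaft τ_max = 16T/(πd³), so d = (16T/(π τ_allow))^(1/3) = (16·136900/(π·1.30×10^8))^(1/3) = 0.1751 m.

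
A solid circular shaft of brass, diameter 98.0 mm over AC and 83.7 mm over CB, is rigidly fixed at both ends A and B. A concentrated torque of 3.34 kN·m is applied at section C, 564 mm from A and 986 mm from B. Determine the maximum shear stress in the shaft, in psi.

2010 psi

Compatibility: T_A·a/J_AC = T_B·b/J_CB with T_A + T_B = T₀.
J_AC = 9.06×10^-6 m⁴, J_CB = 4.82×10^-6 m⁴, so T_A = T₀·(J_AC/a)/((J_AC/a)+(J_CB/b)) = 2561 N·m, T_B = 779.4 N·m.
τ in each portion: τ_AC = 1.39×10^7 Pa, τ_CB = 6.77×10^6 Pa; maximum is in AC.
τ_max = T_AC·r/J = 2561·0.0490/9.06×10^-6 = 1.386×10^7 Pa.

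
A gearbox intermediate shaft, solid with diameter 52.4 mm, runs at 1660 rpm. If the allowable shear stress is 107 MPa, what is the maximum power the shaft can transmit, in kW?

J = πd⁴/32 = π(0.0524)⁴/32 = 7.402×10^-7 m⁴.
T_max = τ_allow·J/r = 1.07×10^8 × 7.402×10^-7 / 0.0262 = 3023 N·m.
ω = 2π·1660/60 = 173.8 rad/s, so P_max = T_max·ω = 5.255×10^5 W.

525 kW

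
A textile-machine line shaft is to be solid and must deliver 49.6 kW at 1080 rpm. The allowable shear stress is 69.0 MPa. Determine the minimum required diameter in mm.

31.9 mm

ω = 2π·1080/60 = 113.1 rad/s, so T = P/ω = 49.6×10³ / 113.1 = 438.6 N·m.
For a solid shaft τ_max = 16T/(πd³), so d = (16T/(π τ_allow))^(1/3) = (16·438.6/(π·6.90×10^7))^(1/3) = 0.03187 m.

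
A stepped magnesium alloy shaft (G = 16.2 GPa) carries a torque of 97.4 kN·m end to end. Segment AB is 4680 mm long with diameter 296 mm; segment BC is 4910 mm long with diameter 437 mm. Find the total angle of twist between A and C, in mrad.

J_AB = π(0.296)⁴/32 = 7.54×10^-4 m⁴; J_BC = π(0.437)⁴/32 = 3.58×10^-3 m⁴.
θ = (T/G)·Σ L_i/J_i = (97400/16.2×10⁹)·(4.68/7.54×10^-4 + 4.91/3.58×10^-3) = 0.04558 rad.

45.6 mrad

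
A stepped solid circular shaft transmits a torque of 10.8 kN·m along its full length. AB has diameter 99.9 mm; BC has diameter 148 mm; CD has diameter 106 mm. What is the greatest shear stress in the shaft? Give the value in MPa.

Under the same torque, τ_max = 16T/(πd³) is largest where d is smallest — segment AB (d = 99.9 mm).
τ_max = 16·10800/(π·(0.0999)³) = 5.517×10^7 Pa.

55.2 MPa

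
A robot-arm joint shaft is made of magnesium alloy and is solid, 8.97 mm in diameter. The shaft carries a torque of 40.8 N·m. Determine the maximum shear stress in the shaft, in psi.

41800 psi

J = πd⁴/32 = π(0.00897)⁴/32 = 6.356×10^-10 m⁴.
τ_max = T·r/J = 40.80 × 0.00449 / 6.356×10^-10 = 2.879×10^8 Pa.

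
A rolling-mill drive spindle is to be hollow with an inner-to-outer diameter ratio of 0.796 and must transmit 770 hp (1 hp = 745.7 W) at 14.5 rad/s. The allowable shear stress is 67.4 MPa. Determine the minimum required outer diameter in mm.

171 mm

ω = 14.5 rad/s, so T = P/ω = 770×745.7 / 14.50 = 39600 N·m.
For a hollow shaft with d_i/d_o = 0.796: τ_max = 16T/(π d_o³ (1−k⁴)), so d_o = [16T/(π τ_allow (1−k⁴))]^(1/3) = [16·39600/(π·6.74×10^7·0.5985)]^(1/3) = 0.1710 m.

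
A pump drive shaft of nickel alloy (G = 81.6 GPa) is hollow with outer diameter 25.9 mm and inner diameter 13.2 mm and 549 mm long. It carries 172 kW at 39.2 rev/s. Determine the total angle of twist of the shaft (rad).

0.114 rad

ω = 2π·39.2 = 246.3 rad/s, so T = P/ω = 172×10³ / 246.3 = 698.3 N·m.
J = π(d_o⁴ − d_i⁴)/32 = π(0.0259⁴ − 0.0132⁴)/32 = 4.120×10^-8 m⁴.
θ = T·L/(G·J) = 698.3 × 0.549 / (81.6×10⁹ × 4.120×10^-8) = 0.1140 rad.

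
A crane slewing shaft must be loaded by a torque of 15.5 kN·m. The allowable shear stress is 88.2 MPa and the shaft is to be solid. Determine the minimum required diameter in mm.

96.4 mm

For a solid shaft τ_max = 16T/(πd³), so d = (16T/(π τ_allow))^(1/3) = (16·15500/(π·8.82×10^7))^(1/3) = 0.09637 m.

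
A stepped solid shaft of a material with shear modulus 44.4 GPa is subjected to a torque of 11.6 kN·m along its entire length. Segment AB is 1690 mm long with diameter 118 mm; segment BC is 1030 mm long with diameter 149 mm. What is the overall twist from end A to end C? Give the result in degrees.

J_AB = π(0.118)⁴/32 = 1.90×10^-5 m⁴; J_BC = π(0.149)⁴/32 = 4.84×10^-5 m⁴.
θ = (T/G)·Σ L_i/J_i = (11600/44.4×10⁹)·(1.69/1.90×10^-5 + 1.03/4.84×10^-5) = 0.02876 rad.

1.65°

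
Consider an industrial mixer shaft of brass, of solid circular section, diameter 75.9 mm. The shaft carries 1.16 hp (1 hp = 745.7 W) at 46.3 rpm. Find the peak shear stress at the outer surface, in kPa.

ω = 2π·46.3/60 = 4.849 rad/s, so T = P/ω = 1.16×745.7 / 4.849 = 178.4 N·m.
J = πd⁴/32 = π(0.0759)⁴/32 = 3.258×10^-6 m⁴.
τ_max = T·r/J = 178.4 × 0.0380 / 3.258×10^-6 = 2.078×10^6 Pa.

2080 kPa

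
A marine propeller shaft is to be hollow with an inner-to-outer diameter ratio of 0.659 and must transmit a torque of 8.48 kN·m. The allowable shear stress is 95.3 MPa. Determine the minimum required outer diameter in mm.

For a hollow shaft with d_i/d_o = 0.659: τ_max = 16T/(π d_o³ (1−k⁴)), so d_o = [16T/(π τ_allow (1−k⁴))]^(1/3) = [16·8480/(π·9.53×10^7·0.8114)]^(1/3) = 0.08235 m.

82.4 mm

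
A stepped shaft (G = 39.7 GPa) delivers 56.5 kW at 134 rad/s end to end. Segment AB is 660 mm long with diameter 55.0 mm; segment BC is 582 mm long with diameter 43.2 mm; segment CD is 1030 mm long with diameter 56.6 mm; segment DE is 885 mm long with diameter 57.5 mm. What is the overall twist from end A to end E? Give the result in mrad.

ω = 134 rad/s, so T = P/ω = 56.5×10³ / 134.0 = 421.6 N·m.
J_AB = π(0.0550)⁴/32 = 8.98×10^-7 m⁴; J_BC = π(0.0432)⁴/32 = 3.42×10^-7 m⁴; J_CD = π(0.0566)⁴/32 = 1.01×10^-6 m⁴; J_DE = π(0.0575)⁴/32 = 1.07×10^-6 m⁴.
θ = (T/G)·Σ L_i/J_i = (421.6/39.7×10⁹)·(0.660/8.98×10^-7 + 0.582/3.42×10^-7 + 1.03/1.01×10^-6 + 0.885/1.07×10^-6) = 0.04550 rad.

45.5 mrad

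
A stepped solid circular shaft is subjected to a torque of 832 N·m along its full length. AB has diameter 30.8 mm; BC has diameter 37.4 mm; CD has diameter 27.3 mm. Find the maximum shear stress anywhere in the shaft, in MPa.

Under the same torque, τ_max = 16T/(πd³) is largest where d is smallest — segment CD (d = 27.3 mm).
τ_max = 16·832.0/(π·(0.0273)³) = 2.083×10^8 Pa.

208 MPa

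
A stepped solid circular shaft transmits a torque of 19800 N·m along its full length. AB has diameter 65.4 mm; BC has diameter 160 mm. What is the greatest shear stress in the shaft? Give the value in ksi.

52.3 ksi

Under the same torque, τ_max = 16T/(πd³) is largest where d is smallest — segment AB (d = 65.4 mm).
τ_max = 16·19800/(π·(0.0654)³) = 3.605×10^8 Pa.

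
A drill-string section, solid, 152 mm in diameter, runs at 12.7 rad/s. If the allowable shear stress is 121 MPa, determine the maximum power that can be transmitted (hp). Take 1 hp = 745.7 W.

J = πd⁴/32 = π(0.152)⁴/32 = 5.241×10^-5 m⁴.
T_max = τ_allow·J/r = 1.21×10^8 × 5.241×10^-5 / 0.0760 = 83430 N·m.
ω = 12.7 rad/s, so P_max = T_max·ω = 1.060×10^6 W.

1420 hp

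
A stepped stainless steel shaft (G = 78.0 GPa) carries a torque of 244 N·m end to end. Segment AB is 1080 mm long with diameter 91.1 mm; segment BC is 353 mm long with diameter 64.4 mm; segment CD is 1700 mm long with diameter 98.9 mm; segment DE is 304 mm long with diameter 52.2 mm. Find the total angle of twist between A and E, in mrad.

J_AB = π(0.0911)⁴/32 = 6.76×10^-6 m⁴; J_BC = π(0.0644)⁴/32 = 1.69×10^-6 m⁴; J_CD = π(0.0989)⁴/32 = 9.39×10^-6 m⁴; J_DE = π(0.0522)⁴/32 = 7.29×10^-7 m⁴.
θ = (T/G)·Σ L_i/J_i = (244.0/78.0×10⁹)·(1.08/6.76×10^-6 + 0.353/1.69×10^-6 + 1.70/9.39×10^-6 + 0.304/7.29×10^-7) = 3.024×10^-3 rad.

3.02 mrad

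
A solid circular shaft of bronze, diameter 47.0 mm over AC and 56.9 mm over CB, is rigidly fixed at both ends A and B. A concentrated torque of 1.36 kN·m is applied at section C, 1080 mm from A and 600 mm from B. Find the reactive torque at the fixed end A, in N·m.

Compatibility: T_A·a/J_AC = T_B·b/J_CB with T_A + T_B = T₀.
J_AC = 4.79×10^-7 m⁴, J_CB = 1.03×10^-6 m⁴, so T_A = T₀·(J_AC/a)/((J_AC/a)+(J_CB/b)) = 279.5 N·m, T_B = 1081 N·m.

279 N·m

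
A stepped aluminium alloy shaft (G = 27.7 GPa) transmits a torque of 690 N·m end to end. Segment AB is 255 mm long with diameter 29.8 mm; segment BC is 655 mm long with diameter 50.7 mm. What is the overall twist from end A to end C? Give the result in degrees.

6.14°

J_AB = π(0.0298)⁴/32 = 7.74×10^-8 m⁴; J_BC = π(0.0507)⁴/32 = 6.49×10^-7 m⁴.
θ = (T/G)·Σ L_i/J_i = (690.0/27.7×10⁹)·(0.255/7.74×10^-8 + 0.655/6.49×10^-7) = 0.1072 rad.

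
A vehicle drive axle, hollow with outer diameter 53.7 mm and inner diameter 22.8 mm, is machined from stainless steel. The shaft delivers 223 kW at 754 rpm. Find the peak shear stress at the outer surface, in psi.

ω = 2π·754/60 = 78.96 rad/s, so T = P/ω = 223×10³ / 78.96 = 2824 N·m.
J = π(d_o⁴ − d_i⁴)/32 = π(0.0537⁴ − 0.0228⁴)/32 = 7.899×10^-7 m⁴.
τ_max = T·r/J = 2824 × 0.0269 / 7.899×10^-7 = 9.601×10^7 Pa.

13900 psi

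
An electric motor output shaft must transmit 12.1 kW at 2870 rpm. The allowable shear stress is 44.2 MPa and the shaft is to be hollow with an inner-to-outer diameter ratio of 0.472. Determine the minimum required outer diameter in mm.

17.0 mm

ω = 2π·2870/60 = 300.5 rad/s, so T = P/ω = 12.1×10³ / 300.5 = 40.26 N·m.
For a hollow shaft with d_i/d_o = 0.472: τ_max = 16T/(π d_o³ (1−k⁴)), so d_o = [16T/(π τ_allow (1−k⁴))]^(1/3) = [16·40.26/(π·4.42×10^7·0.9504)]^(1/3) = 0.01696 m.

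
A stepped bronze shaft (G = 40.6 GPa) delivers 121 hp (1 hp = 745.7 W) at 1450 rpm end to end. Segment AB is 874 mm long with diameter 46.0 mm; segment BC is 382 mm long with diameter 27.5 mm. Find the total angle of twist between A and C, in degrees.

7.37°

ω = 2π·1450/60 = 151.8 rad/s, so T = P/ω = 121×745.7 / 151.8 = 594.2 N·m.
J_AB = π(0.0460)⁴/32 = 4.40×10^-7 m⁴; J_BC = π(0.0275)⁴/32 = 5.61×10^-8 m⁴.
θ = (T/G)·Σ L_i/J_i = (594.2/40.6×10⁹)·(0.874/4.40×10^-7 + 0.382/5.61×10^-8) = 0.1287 rad.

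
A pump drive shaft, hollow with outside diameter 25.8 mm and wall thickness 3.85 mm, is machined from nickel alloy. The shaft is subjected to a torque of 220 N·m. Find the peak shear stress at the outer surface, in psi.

12500 psi

J = π(d_o⁴ − d_i⁴)/32 = π(0.0258⁴ − 0.0181⁴)/32 = 3.296×10^-8 m⁴.
τ_max = T·r/J = 220.0 × 0.0129 / 3.296×10^-8 = 8.610×10^7 Pa.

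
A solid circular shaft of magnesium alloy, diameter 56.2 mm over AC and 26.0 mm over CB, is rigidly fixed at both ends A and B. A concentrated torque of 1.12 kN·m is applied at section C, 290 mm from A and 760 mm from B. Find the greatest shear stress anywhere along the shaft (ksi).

Compatibility: T_A·a/J_AC = T_B·b/J_CB with T_A + T_B = T₀.
J_AC = 9.79×10^-7 m⁴, J_CB = 4.49×10^-8 m⁴, so T_A = T₀·(J_AC/a)/((J_AC/a)+(J_CB/b)) = 1101 N·m, T_B = 19.24 N·m.
τ in each portion: τ_AC = 3.16×10^7 Pa, τ_CB = 5.58×10^6 Pa; maximum is in AC.
τ_max = T_AC·r/J = 1101·0.0281/9.79×10^-7 = 3.158×10^7 Pa.

4.58 ksi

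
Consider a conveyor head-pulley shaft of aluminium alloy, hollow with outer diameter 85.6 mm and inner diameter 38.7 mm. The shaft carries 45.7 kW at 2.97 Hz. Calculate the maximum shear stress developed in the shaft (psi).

ω = 2π·2.97 = 18.66 rad/s, so T = P/ω = 45.7×10³ / 18.66 = 2449 N·m.
J = π(d_o⁴ − d_i⁴)/32 = π(0.0856⁴ − 0.0387⁴)/32 = 5.051×10^-6 m⁴.
τ_max = T·r/J = 2449 × 0.0428 / 5.051×10^-6 = 2.075×10^7 Pa.

3010 psi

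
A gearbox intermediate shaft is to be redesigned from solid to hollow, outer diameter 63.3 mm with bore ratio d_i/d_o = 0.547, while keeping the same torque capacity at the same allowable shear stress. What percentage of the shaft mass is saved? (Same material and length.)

Equal τ_max and T ⇒ the solid shaft needs d_s³ = d_o³(1−k⁴), so d_s = 63.3·(1−0.547⁴)^(1/3) = 61.35 mm.
Area ratio A_h/A_s = d_o²(1−k²)/d_s² = (1−k²)/(1−k⁴)^(2/3) = 0.7460.
Mass saving = 1 − 0.7460 = 25.4 %.

25.4 %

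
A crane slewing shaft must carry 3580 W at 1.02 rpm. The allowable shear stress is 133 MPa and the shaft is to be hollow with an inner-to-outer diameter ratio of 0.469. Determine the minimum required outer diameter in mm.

110 mm

ω = 2π·1.02/60 = 0.1068 rad/s, so T = P/ω = 3580 / 0.1068 = 33520 N·m.
For a hollow shaft with d_i/d_o = 0.469: τ_max = 16T/(π d_o³ (1−k⁴)), so d_o = [16T/(π τ_allow (1−k⁴))]^(1/3) = [16·33520/(π·1.33×10^8·0.9516)]^(1/3) = 0.1105 m.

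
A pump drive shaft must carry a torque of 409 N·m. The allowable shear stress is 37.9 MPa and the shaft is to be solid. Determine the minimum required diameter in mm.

For a solid shaft τ_max = 16T/(πd³), so d = (16T/(π τ_allow))^(1/3) = (16·409.0/(π·3.79×10^7))^(1/3) = 0.03802 m.

38.0 mm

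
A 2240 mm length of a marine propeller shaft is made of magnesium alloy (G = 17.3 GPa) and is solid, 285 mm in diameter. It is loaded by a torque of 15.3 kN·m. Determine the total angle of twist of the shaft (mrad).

J = πd⁴/32 = π(0.285)⁴/32 = 6.477×10^-4 m⁴.
θ = T·L/(G·J) = 15300 × 2.24 / (17.3×10⁹ × 6.477×10^-4) = 3.059×10^-3 rad.

3.06 mrad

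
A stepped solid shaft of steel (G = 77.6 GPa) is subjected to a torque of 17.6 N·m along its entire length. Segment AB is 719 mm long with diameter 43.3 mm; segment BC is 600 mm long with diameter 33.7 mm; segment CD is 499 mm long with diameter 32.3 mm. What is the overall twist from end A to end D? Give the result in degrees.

0.149°

J_AB = π(0.0433)⁴/32 = 3.45×10^-7 m⁴; J_BC = π(0.0337)⁴/32 = 1.27×10^-7 m⁴; J_CD = π(0.0323)⁴/32 = 1.07×10^-7 m⁴.
θ = (T/G)·Σ L_i/J_i = (17.60/77.6×10⁹)·(0.719/3.45×10^-7 + 0.600/1.27×10^-7 + 0.499/1.07×10^-7) = 2.606×10^-3 rad.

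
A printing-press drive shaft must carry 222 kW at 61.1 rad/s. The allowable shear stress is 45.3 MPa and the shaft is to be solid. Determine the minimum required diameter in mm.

ω = 61.1 rad/s, so T = P/ω = 222×10³ / 61.10 = 3633 N·m.
For a solid shaft τ_max = 16T/(πd³), so d = (16T/(π τ_allow))^(1/3) = (16·3633/(π·4.53×10^7))^(1/3) = 0.07420 m.

74.2 mm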